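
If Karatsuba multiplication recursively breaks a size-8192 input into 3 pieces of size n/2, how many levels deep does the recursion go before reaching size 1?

For divide and conquer with division factor 2:

Problem sizes at each level:
Level 0: 8192
Level 1: 4096
Level 2: 2048
Level 3: 1024
Level 4: 512
Level 5: 256
Level 6: 128
Level 7: 64
Level 8: 32
Level 9: 16
Level 10: 8
Level 11: 4
Level 12: 2
Level 13: 1

The root is level 0 and the size-1 base case is level 13 (the tree spans levels 0 through 13, i.e. 14 levels counting the root), so the depth is the number of divisions: log_2(8192) = 13

The recursion tree depth is log_2(8192) = 13. At each level, the problem size is divided by 2, so it takes 13 divisions to reduce to a base case of size 1. The algorithm makes 3 recursive calls at each level.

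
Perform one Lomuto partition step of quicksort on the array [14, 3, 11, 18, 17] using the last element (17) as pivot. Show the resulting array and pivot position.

Lomuto partition with pivot = 17:

Initial array: [14, 3, 11, 18, 17]

arr[0]=14 <= 17: swap with position 0, array becomes [14, 3, 11, 18, 17]
arr[1]=3 <= 17: swap with position 1, array becomes [14, 3, 11, 18, 17]
arr[2]=11 <= 17: swap with position 2, array becomes [14, 3, 11, 18, 17]
arr[3]=18 > 17: no swap

Place pivot at position 3: [14, 3, 11, 17, 18]
Pivot position: 3

After partitioning with pivot 17, the array becomes [14, 3, 11, 17, 18]. The pivot is placed at index 3. All elements to the left of the pivot are <= 17, and all elements to the right are > 17.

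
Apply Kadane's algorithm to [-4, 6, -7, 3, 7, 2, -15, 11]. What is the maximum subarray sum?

Using Kadane's algorithm on [-4, 6, -7, 3, 7, 2, -15, 11]:

Scanning through the array:
Position 1 (value 6): max_ending_here = 6, max_so_far = 6
Position 2 (value -7): max_ending_here = -1, max_so_far = 6
Position 3 (value 3): max_ending_here = 3, max_so_far = 6
Position 4 (value 7): max_ending_here = 10, max_so_far = 10
Position 5 (value 2): max_ending_here = 12, max_so_far = 12
Position 6 (value -15): max_ending_here = -3, max_so_far = 12
Position 7 (value 11): max_ending_here = 11, max_so_far = 12

Maximum subarray: [3, 7, 2]
Maximum sum: 12

The maximum subarray is [3, 7, 2] with sum 12. This subarray runs from index 3 to index 5.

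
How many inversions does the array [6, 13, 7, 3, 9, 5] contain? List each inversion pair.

Finding inversions in [6, 13, 7, 3, 9, 5]:

(0, 3): arr[0]=6 > arr[3]=3
(0, 5): arr[0]=6 > arr[5]=5
(1, 2): arr[1]=13 > arr[2]=7
(1, 3): arr[1]=13 > arr[3]=3
(1, 4): arr[1]=13 > arr[4]=9
(1, 5): arr[1]=13 > arr[5]=5
(2, 3): arr[2]=7 > arr[3]=3
(2, 5): arr[2]=7 > arr[5]=5
(4, 5): arr[4]=9 > arr[5]=5

Total inversions: 9

The array has 9 inversion(s): (0,3), (0,5), (1,2), (1,3), (1,4), (1,5), (2,3), (2,5), (4,5). Each pair (i,j) satisfies i < j and arr[i] > arr[j].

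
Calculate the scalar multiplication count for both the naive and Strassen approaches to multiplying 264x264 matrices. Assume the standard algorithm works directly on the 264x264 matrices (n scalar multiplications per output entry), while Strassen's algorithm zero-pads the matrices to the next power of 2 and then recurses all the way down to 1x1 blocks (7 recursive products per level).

Matrix multiplication for 264x264 matrices:

Strassen's algorithm requires power-of-2 dimensions. Pad 264x264 to 512x512 (next power of 2).

Standard algorithm: 264^3 = 18399744 multiplications
Strassen's algorithm: 7^(log2(512)) = 7^9 = 40353607 multiplications
Difference: 18399744 - 40353607 = -21953863 (Strassen uses MORE here due to padding overhead — for small or just-over-power-of-2 n, padding can outweigh the per-level savings)

Standard: 18399744 multiplications (264^3). Strassen: 40353607 multiplications (7^9, after padding to 512x512). Strassen reduces 8 recursive multiplications to 7 at each level.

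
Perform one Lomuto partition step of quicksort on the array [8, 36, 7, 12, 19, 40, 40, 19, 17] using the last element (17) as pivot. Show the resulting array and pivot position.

Lomuto partition with pivot = 17:

Initial array: [8, 36, 7, 12, 19, 40, 40, 19, 17]

arr[0]=8 <= 17: swap with position 0, array becomes [8, 36, 7, 12, 19, 40, 40, 19, 17]
arr[1]=36 > 17: no swap
arr[2]=7 <= 17: swap with position 1, array becomes [8, 7, 36, 12, 19, 40, 40, 19, 17]
arr[3]=12 <= 17: swap with position 2, array becomes [8, 7, 12, 36, 19, 40, 40, 19, 17]
arr[4]=19 > 17: no swap
arr[5]=40 > 17: no swap
arr[6]=40 > 17: no swap
arr[7]=19 > 17: no swap

Place pivot at position 3: [8, 7, 12, 17, 19, 40, 40, 19, 36]
Pivot position: 3

After partitioning with pivot 17, the array becomes [8, 7, 12, 17, 19, 40, 40, 19, 36]. The pivot is placed at index 3. All elements to the left of the pivot are <= 17, and all elements to the right are > 17.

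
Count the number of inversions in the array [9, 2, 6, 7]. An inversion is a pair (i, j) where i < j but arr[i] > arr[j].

Finding inversions in [9, 2, 6, 7]:

(0, 1): arr[0]=9 > arr[1]=2
(0, 2): arr[0]=9 > arr[2]=6
(0, 3): arr[0]=9 > arr[3]=7

Total inversions: 3

The array has 3 inversion(s): (0,1), (0,2), (0,3). Each pair (i,j) satisfies i < j and arr[i] > arr[j].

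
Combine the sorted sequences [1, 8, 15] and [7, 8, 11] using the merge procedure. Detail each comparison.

Merging process:

Compare 1 vs 7: take 1 from left. Merged: [1]
Compare 8 vs 7: take 7 from right. Merged: [1, 7]
Compare 8 vs 8: take 8 from left. Merged: [1, 7, 8]
Compare 15 vs 8: take 8 from right. Merged: [1, 7, 8, 8]
Compare 15 vs 11: take 11 from right. Merged: [1, 7, 8, 8, 11]
Append remaining from left: [15]. Merged: [1, 7, 8, 8, 11, 15]

Final merged array: [1, 7, 8, 8, 11, 15]
Total comparisons: 5

The merged array is [1, 7, 8, 8, 11, 15], requiring 5 comparisons. The merge step runs in O(n) time where n is the total number of elements.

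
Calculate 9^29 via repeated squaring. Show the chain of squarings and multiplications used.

Computing 9^29 by squaring (build up from 9^1; each line after the first costs one multiplication):

9^1 = 9
9^2 = (9^1)^2 = 9^2 = 81
9^3 = 9 * 9^2 = 9 * 81 = 729
9^6 = (9^3)^2 = 729^2 = 531441
9^7 = 9 * 9^6 = 9 * 531441 = 4782969
9^14 = (9^7)^2 = 4782969^2 = 22876792454961
9^28 = (9^14)^2 = 22876792454961^2 = 523347633027360537213511521
9^29 = 9 * 9^28 = 9 * 523347633027360537213511521 = 4710128697246244834921603689

Result: 4710128697246244834921603689
Multiplications needed: 7 (7 lines after 9^1)

9^29 = 4710128697246244834921603689. Using exponentiation by squaring, this requires 7 multiplications. The key idea: if the exponent is even, square the half-power; if odd, multiply by the base once.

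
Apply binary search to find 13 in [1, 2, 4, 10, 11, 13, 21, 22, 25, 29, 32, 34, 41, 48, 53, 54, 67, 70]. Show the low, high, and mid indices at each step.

Binary search for 13 in [1, 2, 4, 10, 11, 13, 21, 22, 25, 29, 32, 34, 41, 48, 53, 54, 67, 70]:

lo=0, hi=17, mid=8, arr[mid]=25 -> 25 > 13, search left half
lo=0, hi=7, mid=3, arr[mid]=10 -> 10 < 13, search right half
lo=4, hi=7, mid=5, arr[mid]=13 -> Found target at index 5!

Binary search finds 13 at index 5 after 3 comparisons. The search repeatedly halves the search space by comparing with the middle element.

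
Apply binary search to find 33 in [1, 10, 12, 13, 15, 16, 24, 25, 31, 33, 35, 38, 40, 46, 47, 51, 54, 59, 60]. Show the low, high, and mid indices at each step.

Binary search for 33 in [1, 10, 12, 13, 15, 16, 24, 25, 31, 33, 35, 38, 40, 46, 47, 51, 54, 59, 60]:

lo=0, hi=18, mid=9, arr[mid]=33 -> Found target at index 9!

Binary search finds 33 at index 9 after 1 comparisons. The search repeatedly halves the search space by comparing with the middle element.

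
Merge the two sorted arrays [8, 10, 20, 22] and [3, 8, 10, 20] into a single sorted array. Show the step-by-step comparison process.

Merging process:

Compare 8 vs 3: take 3 from right. Merged: [3]
Compare 8 vs 8: take 8 from left. Merged: [3, 8]
Compare 10 vs 8: take 8 from right. Merged: [3, 8, 8]
Compare 10 vs 10: take 10 from left. Merged: [3, 8, 8, 10]
Compare 20 vs 10: take 10 from right. Merged: [3, 8, 8, 10, 10]
Compare 20 vs 20: take 20 from left. Merged: [3, 8, 8, 10, 10, 20]
Compare 22 vs 20: take 20 from right. Merged: [3, 8, 8, 10, 10, 20, 20]
Append remaining from left: [22]. Merged: [3, 8, 8, 10, 10, 20, 20, 22]

Final merged array: [3, 8, 8, 10, 10, 20, 20, 22]
Total comparisons: 7

The merged array is [3, 8, 8, 10, 10, 20, 20, 22], requiring 7 comparisons. The merge step runs in O(n) time where n is the total number of elements.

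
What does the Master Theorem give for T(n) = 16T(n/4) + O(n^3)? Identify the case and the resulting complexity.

Master Theorem for T(n) = 16T(n/4) + O(n^3):

a = 16, b = 4, c = 3
log_b(a) = log_4(16) = 2.0000

Case 3: c = 3 > log_4(16) = 2.0000
T(n) = O(n^3) = O(n^3)

For T(n) = 16T(n/4) + O(n^3): log_4(16) = 2.0000. This is Case 3 of the Master Theorem (c > log_b(a), work dominated by root), giving O(n^3).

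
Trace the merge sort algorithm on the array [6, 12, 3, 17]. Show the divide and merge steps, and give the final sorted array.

Merge sort trace:

Split: [6, 12, 3, 17] -> [6, 12] and [3, 17]
  Split: [6, 12] -> [6] and [12]
  Merge: [6] + [12] -> [6, 12]
  Split: [3, 17] -> [3] and [17]
  Merge: [3] + [17] -> [3, 17]
Merge: [6, 12] + [3, 17] -> [3, 6, 12, 17]

Final sorted array: [3, 6, 12, 17]

The merge sort proceeds by recursively splitting the array and merging sorted halves.
After all merges, the sorted array is [3, 6, 12, 17].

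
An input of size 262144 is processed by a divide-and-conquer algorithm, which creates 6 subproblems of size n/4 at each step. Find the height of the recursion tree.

For divide and conquer with division factor 4:

Problem sizes at each level:
Level 0: 262144
Level 1: 65536
Level 2: 16384
Level 3: 4096
Level 4: 1024
Level 5: 256
Level 6: 64
Level 7: 16
Level 8: 4
Level 9: 1

The root is level 0 and the size-1 base case is level 9 (the tree spans levels 0 through 9, i.e. 10 levels counting the root), so the depth is the number of divisions: log_4(262144) = 9

The recursion tree depth is log_4(262144) = 9. At each level, the problem size is divided by 4, so it takes 9 divisions to reduce to a base case of size 1. The algorithm makes 6 recursive calls at each level.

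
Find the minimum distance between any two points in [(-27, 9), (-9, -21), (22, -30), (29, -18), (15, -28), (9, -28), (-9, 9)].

Computing all pairwise distances among 7 points:

d((-27, 9), (-9, -21)) = 34.9857
d((-27, 9), (22, -30)) = 62.6259
d((-27, 9), (29, -18)) = 62.1691
d((-27, 9), (15, -28)) = 55.9732
d((-27, 9), (9, -28)) = 51.6236
d((-27, 9), (-9, 9)) = 18.0
d((-9, -21), (22, -30)) = 32.28
d((-9, -21), (29, -18)) = 38.1182
d((-9, -21), (15, -28)) = 25.0
d((-9, -21), (9, -28)) = 19.3132
d((-9, -21), (-9, 9)) = 30.0
d((22, -30), (29, -18)) = 13.8924
d((22, -30), (15, -28)) = 7.2801
d((22, -30), (9, -28)) = 13.1529
d((22, -30), (-9, 9)) = 49.8197
d((29, -18), (15, -28)) = 17.2047
d((29, -18), (9, -28)) = 22.3607
d((29, -18), (-9, 9)) = 46.6154
d((15, -28), (9, -28)) = 6.0 <-- minimum
d((15, -28), (-9, 9)) = 44.1022
d((9, -28), (-9, 9)) = 41.1461

Closest pair: (15, -28) and (9, -28) with distance 6.0

The closest pair is (15, -28) and (9, -28) with Euclidean distance 6.0. For 7 points, brute-force pairwise comparison is shown above. For large n, the divide-and-conquer algorithm (sort by x, recurse on halves, check the dividing strip) achieves O(n log n).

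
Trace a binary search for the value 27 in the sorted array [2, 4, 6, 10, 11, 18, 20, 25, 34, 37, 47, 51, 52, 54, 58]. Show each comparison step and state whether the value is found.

Binary search for 27 in [2, 4, 6, 10, 11, 18, 20, 25, 34, 37, 47, 51, 52, 54, 58]:

lo=0, hi=14, mid=7, arr[mid]=25 -> 25 < 27, search right half
lo=8, hi=14, mid=11, arr[mid]=51 -> 51 > 27, search left half
lo=8, hi=10, mid=9, arr[mid]=37 -> 37 > 27, search left half
lo=8, hi=8, mid=8, arr[mid]=34 -> 34 > 27, search left half
lo=8 > hi=7, target 27 not found

Binary search determines that 27 is not in the array after 4 comparisons. The search space was exhausted without finding the target.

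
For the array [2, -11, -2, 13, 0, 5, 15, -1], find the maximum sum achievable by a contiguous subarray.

Using Kadane's algorithm on [2, -11, -2, 13, 0, 5, 15, -1]:

Scanning through the array:
Position 1 (value -11): max_ending_here = -9, max_so_far = 2
Position 2 (value -2): max_ending_here = -2, max_so_far = 2
Position 3 (value 13): max_ending_here = 13, max_so_far = 13
Position 4 (value 0): max_ending_here = 13, max_so_far = 13
Position 5 (value 5): max_ending_here = 18, max_so_far = 18
Position 6 (value 15): max_ending_here = 33, max_so_far = 33
Position 7 (value -1): max_ending_here = 32, max_so_far = 33

Maximum subarray: [13, 0, 5, 15]
Maximum sum: 33

The maximum subarray is [13, 0, 5, 15] with sum 33. This subarray runs from index 3 to index 6.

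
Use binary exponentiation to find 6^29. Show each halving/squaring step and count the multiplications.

Computing 6^29 by squaring (build up from 6^1; each line after the first costs one multiplication):

6^1 = 6
6^2 = (6^1)^2 = 6^2 = 36
6^3 = 6 * 6^2 = 6 * 36 = 216
6^6 = (6^3)^2 = 216^2 = 46656
6^7 = 6 * 6^6 = 6 * 46656 = 279936
6^14 = (6^7)^2 = 279936^2 = 78364164096
6^28 = (6^14)^2 = 78364164096^2 = 6140942214464815497216
6^29 = 6 * 6^28 = 6 * 6140942214464815497216 = 36845653286788892983296

Result: 36845653286788892983296
Multiplications needed: 7 (7 lines after 6^1)

6^29 = 36845653286788892983296. Using exponentiation by squaring, this requires 7 multiplications. The key idea: if the exponent is even, square the half-power; if odd, multiply by the base once.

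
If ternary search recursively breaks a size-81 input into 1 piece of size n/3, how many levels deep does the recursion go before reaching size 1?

For divide and conquer with division factor 3:

Problem sizes at each level:
Level 0: 81
Level 1: 27
Level 2: 9
Level 3: 3
Level 4: 1

The root is level 0 and the size-1 base case is level 4 (the tree spans levels 0 through 4, i.e. 5 levels counting the root), so the depth is the number of divisions: log_3(81) = 4

The recursion tree depth is log_3(81) = 4. At each level, the problem size is divided by 3, so it takes 4 divisions to reduce to a base case of size 1. The algorithm makes 1 recursive call at each level.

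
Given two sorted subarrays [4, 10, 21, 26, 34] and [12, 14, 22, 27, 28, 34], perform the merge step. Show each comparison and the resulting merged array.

Merging process:

Compare 4 vs 12: take 4 from left. Merged: [4]
Compare 10 vs 12: take 10 from left. Merged: [4, 10]
Compare 21 vs 12: take 12 from right. Merged: [4, 10, 12]
Compare 21 vs 14: take 14 from right. Merged: [4, 10, 12, 14]
Compare 21 vs 22: take 21 from left. Merged: [4, 10, 12, 14, 21]
Compare 26 vs 22: take 22 from right. Merged: [4, 10, 12, 14, 21, 22]
Compare 26 vs 27: take 26 from left. Merged: [4, 10, 12, 14, 21, 22, 26]
Compare 34 vs 27: take 27 from right. Merged: [4, 10, 12, 14, 21, 22, 26, 27]
Compare 34 vs 28: take 28 from right. Merged: [4, 10, 12, 14, 21, 22, 26, 27, 28]
Compare 34 vs 34: take 34 from left. Merged: [4, 10, 12, 14, 21, 22, 26, 27, 28, 34]
Append remaining from right: [34]. Merged: [4, 10, 12, 14, 21, 22, 26, 27, 28, 34, 34]

Final merged array: [4, 10, 12, 14, 21, 22, 26, 27, 28, 34, 34]
Total comparisons: 10

The merged array is [4, 10, 12, 14, 21, 22, 26, 27, 28, 34, 34], requiring 10 comparisons. The merge step runs in O(n) time where n is the total number of elements.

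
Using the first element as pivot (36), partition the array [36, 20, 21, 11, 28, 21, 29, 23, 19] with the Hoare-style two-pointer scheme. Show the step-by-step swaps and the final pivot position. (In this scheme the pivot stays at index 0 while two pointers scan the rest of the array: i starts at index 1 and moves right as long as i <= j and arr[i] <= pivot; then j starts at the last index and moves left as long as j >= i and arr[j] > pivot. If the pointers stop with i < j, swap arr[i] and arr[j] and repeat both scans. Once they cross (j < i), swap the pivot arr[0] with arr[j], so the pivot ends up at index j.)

Hoare-style two-pointer partition with pivot = 36:

Initial array: [36, 20, 21, 11, 28, 21, 29, 23, 19]

Pointers start at i = 1, j = 8.
i ends at 9, j ends at 8: the pointers have crossed (j < i), so scanning stops.

Swap pivot arr[0] with arr[8] to place pivot at position 8: [19, 20, 21, 11, 28, 21, 29, 23, 36]
Pivot position: 8

After partitioning with pivot 36, the array becomes [19, 20, 21, 11, 28, 21, 29, 23, 36]. The pivot is placed at index 8. All elements to the left of the pivot are <= 36, and all elements to the right are > 36.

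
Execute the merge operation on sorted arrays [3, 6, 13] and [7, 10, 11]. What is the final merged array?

Merging process:

Compare 3 vs 7: take 3 from left. Merged: [3]
Compare 6 vs 7: take 6 from left. Merged: [3, 6]
Compare 13 vs 7: take 7 from right. Merged: [3, 6, 7]
Compare 13 vs 10: take 10 from right. Merged: [3, 6, 7, 10]
Compare 13 vs 11: take 11 from right. Merged: [3, 6, 7, 10, 11]
Append remaining from left: [13]. Merged: [3, 6, 7, 10, 11, 13]

Final merged array: [3, 6, 7, 10, 11, 13]
Total comparisons: 5

The merged array is [3, 6, 7, 10, 11, 13], requiring 5 comparisons. The merge step runs in O(n) time where n is the total number of elements.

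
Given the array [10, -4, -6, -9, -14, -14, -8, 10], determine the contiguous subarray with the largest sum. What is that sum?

Using Kadane's algorithm on [10, -4, -6, -9, -14, -14, -8, 10]:

Scanning through the array:
Position 1 (value -4): max_ending_here = 6, max_so_far = 10
Position 2 (value -6): max_ending_here = 0, max_so_far = 10
Position 3 (value -9): max_ending_here = -9, max_so_far = 10
Position 4 (value -14): max_ending_here = -14, max_so_far = 10
Position 5 (value -14): max_ending_here = -14, max_so_far = 10
Position 6 (value -8): max_ending_here = -8, max_so_far = 10
Position 7 (value 10): max_ending_here = 10, max_so_far = 10

Maximum subarray: [10]
Maximum sum: 10

The maximum subarray is [10] with sum 10. This subarray runs from index 0 to index 0.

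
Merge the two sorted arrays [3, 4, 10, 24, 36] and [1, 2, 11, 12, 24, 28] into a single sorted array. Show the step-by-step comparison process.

Merging process:

Compare 3 vs 1: take 1 from right. Merged: [1]
Compare 3 vs 2: take 2 from right. Merged: [1, 2]
Compare 3 vs 11: take 3 from left. Merged: [1, 2, 3]
Compare 4 vs 11: take 4 from left. Merged: [1, 2, 3, 4]
Compare 10 vs 11: take 10 from left. Merged: [1, 2, 3, 4, 10]
Compare 24 vs 11: take 11 from right. Merged: [1, 2, 3, 4, 10, 11]
Compare 24 vs 12: take 12 from right. Merged: [1, 2, 3, 4, 10, 11, 12]
Compare 24 vs 24: take 24 from left. Merged: [1, 2, 3, 4, 10, 11, 12, 24]
Compare 36 vs 24: take 24 from right. Merged: [1, 2, 3, 4, 10, 11, 12, 24, 24]
Compare 36 vs 28: take 28 from right. Merged: [1, 2, 3, 4, 10, 11, 12, 24, 24, 28]
Append remaining from left: [36]. Merged: [1, 2, 3, 4, 10, 11, 12, 24, 24, 28, 36]

Final merged array: [1, 2, 3, 4, 10, 11, 12, 24, 24, 28, 36]
Total comparisons: 10

The merged array is [1, 2, 3, 4, 10, 11, 12, 24, 24, 28, 36], requiring 10 comparisons. The merge step runs in O(n) time where n is the total number of elements.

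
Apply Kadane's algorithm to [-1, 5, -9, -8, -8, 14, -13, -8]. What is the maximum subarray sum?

Using Kadane's algorithm on [-1, 5, -9, -8, -8, 14, -13, -8]:

Scanning through the array:
Position 1 (value 5): max_ending_here = 5, max_so_far = 5
Position 2 (value -9): max_ending_here = -4, max_so_far = 5
Position 3 (value -8): max_ending_here = -8, max_so_far = 5
Position 4 (value -8): max_ending_here = -8, max_so_far = 5
Position 5 (value 14): max_ending_here = 14, max_so_far = 14
Position 6 (value -13): max_ending_here = 1, max_so_far = 14
Position 7 (value -8): max_ending_here = -7, max_so_far = 14

Maximum subarray: [14]
Maximum sum: 14

The maximum subarray is [14] with sum 14. This subarray runs from index 5 to index 5.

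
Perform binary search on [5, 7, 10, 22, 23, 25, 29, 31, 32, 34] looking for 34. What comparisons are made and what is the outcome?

Binary search for 34 in [5, 7, 10, 22, 23, 25, 29, 31, 32, 34]:

lo=0, hi=9, mid=4, arr[mid]=23 -> 23 < 34, search right half
lo=5, hi=9, mid=7, arr[mid]=31 -> 31 < 34, search right half
lo=8, hi=9, mid=8, arr[mid]=32 -> 32 < 34, search right half
lo=9, hi=9, mid=9, arr[mid]=34 -> Found target at index 9!

Binary search finds 34 at index 9 after 4 comparisons. The search repeatedly halves the search space by comparing with the middle element.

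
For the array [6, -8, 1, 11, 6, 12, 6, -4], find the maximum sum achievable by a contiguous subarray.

Using Kadane's algorithm on [6, -8, 1, 11, 6, 12, 6, -4]:

Scanning through the array:
Position 1 (value -8): max_ending_here = -2, max_so_far = 6
Position 2 (value 1): max_ending_here = 1, max_so_far = 6
Position 3 (value 11): max_ending_here = 12, max_so_far = 12
Position 4 (value 6): max_ending_here = 18, max_so_far = 18
Position 5 (value 12): max_ending_here = 30, max_so_far = 30
Position 6 (value 6): max_ending_here = 36, max_so_far = 36
Position 7 (value -4): max_ending_here = 32, max_so_far = 36

Maximum subarray: [1, 11, 6, 12, 6]
Maximum sum: 36

The maximum subarray is [1, 11, 6, 12, 6] with sum 36. This subarray runs from index 2 to index 6.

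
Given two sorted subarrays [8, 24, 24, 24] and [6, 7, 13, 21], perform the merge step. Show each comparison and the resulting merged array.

Merging process:

Compare 8 vs 6: take 6 from right. Merged: [6]
Compare 8 vs 7: take 7 from right. Merged: [6, 7]
Compare 8 vs 13: take 8 from left. Merged: [6, 7, 8]
Compare 24 vs 13: take 13 from right. Merged: [6, 7, 8, 13]
Compare 24 vs 21: take 21 from right. Merged: [6, 7, 8, 13, 21]
Append remaining from left: [24, 24, 24]. Merged: [6, 7, 8, 13, 21, 24, 24, 24]

Final merged array: [6, 7, 8, 13, 21, 24, 24, 24]
Total comparisons: 5

The merged array is [6, 7, 8, 13, 21, 24, 24, 24], requiring 5 comparisons. The merge step runs in O(n) time where n is the total number of elements.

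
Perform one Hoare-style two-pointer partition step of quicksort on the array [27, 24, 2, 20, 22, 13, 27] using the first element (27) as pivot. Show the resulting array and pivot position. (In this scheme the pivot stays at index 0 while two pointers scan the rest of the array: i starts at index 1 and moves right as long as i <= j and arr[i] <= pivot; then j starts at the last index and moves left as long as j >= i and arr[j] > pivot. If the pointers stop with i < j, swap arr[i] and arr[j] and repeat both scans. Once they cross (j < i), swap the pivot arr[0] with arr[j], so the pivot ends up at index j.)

Hoare-style two-pointer partition with pivot = 27:

Initial array: [27, 24, 2, 20, 22, 13, 27]

Pointers start at i = 1, j = 6.
i ends at 7, j ends at 6: the pointers have crossed (j < i), so scanning stops.

Swap pivot arr[0] with arr[6] to place pivot at position 6: [27, 24, 2, 20, 22, 13, 27]
Pivot position: 6

After partitioning with pivot 27, the array becomes [27, 24, 2, 20, 22, 13, 27]. The pivot is placed at index 6. All elements to the left of the pivot are <= 27, and all elements to the right are > 27.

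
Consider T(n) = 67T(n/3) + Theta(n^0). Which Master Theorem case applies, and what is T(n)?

Master Theorem for T(n) = 67T(n/3) + O(n^0):

a = 67, b = 3, c = 0
log_b(a) = log_3(67) = 3.8273

Case 1: c = 0 < log_3(67) = 3.8273
T(n) = O(n^(log_3 67))

For T(n) = 67T(n/3) + O(n^0): log_3(67) = 3.8273. This is Case 1 of the Master Theorem (c < log_b(a), work dominated by leaves), giving O(n^(log_3 67)).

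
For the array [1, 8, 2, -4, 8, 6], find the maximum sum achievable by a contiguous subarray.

Using Kadane's algorithm on [1, 8, 2, -4, 8, 6]:

Scanning through the array:
Position 1 (value 8): max_ending_here = 9, max_so_far = 9
Position 2 (value 2): max_ending_here = 11, max_so_far = 11
Position 3 (value -4): max_ending_here = 7, max_so_far = 11
Position 4 (value 8): max_ending_here = 15, max_so_far = 15
Position 5 (value 6): max_ending_here = 21, max_so_far = 21

Maximum subarray: [1, 8, 2, -4, 8, 6]
Maximum sum: 21

The maximum subarray is [1, 8, 2, -4, 8, 6] with sum 21. This subarray runs from index 0 to index 5.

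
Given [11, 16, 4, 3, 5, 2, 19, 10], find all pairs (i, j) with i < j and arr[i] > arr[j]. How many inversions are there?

Finding inversions in [11, 16, 4, 3, 5, 2, 19, 10]:

(0, 2): arr[0]=11 > arr[2]=4
(0, 3): arr[0]=11 > arr[3]=3
(0, 4): arr[0]=11 > arr[4]=5
(0, 5): arr[0]=11 > arr[5]=2
(0, 7): arr[0]=11 > arr[7]=10
(1, 2): arr[1]=16 > arr[2]=4
(1, 3): arr[1]=16 > arr[3]=3
(1, 4): arr[1]=16 > arr[4]=5
(1, 5): arr[1]=16 > arr[5]=2
(1, 7): arr[1]=16 > arr[7]=10
(2, 3): arr[2]=4 > arr[3]=3
(2, 5): arr[2]=4 > arr[5]=2
(3, 5): arr[3]=3 > arr[5]=2
(4, 5): arr[4]=5 > arr[5]=2
(6, 7): arr[6]=19 > arr[7]=10

Total inversions: 15

The array has 15 inversion(s): (0,2), (0,3), (0,4), (0,5), (0,7), (1,2), (1,3), (1,4), (1,5), (1,7), (2,3), (2,5), (3,5), (4,5), (6,7). Each pair (i,j) satisfies i < j and arr[i] > arr[j].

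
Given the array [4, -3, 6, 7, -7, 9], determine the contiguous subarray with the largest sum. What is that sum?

Using Kadane's algorithm on [4, -3, 6, 7, -7, 9]:

Scanning through the array:
Position 1 (value -3): max_ending_here = 1, max_so_far = 4
Position 2 (value 6): max_ending_here = 7, max_so_far = 7
Position 3 (value 7): max_ending_here = 14, max_so_far = 14
Position 4 (value -7): max_ending_here = 7, max_so_far = 14
Position 5 (value 9): max_ending_here = 16, max_so_far = 16

Maximum subarray: [4, -3, 6, 7, -7, 9]
Maximum sum: 16

The maximum subarray is [4, -3, 6, 7, -7, 9] with sum 16. This subarray runs from index 0 to index 5.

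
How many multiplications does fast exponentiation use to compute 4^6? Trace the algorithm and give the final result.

Computing 4^6 by squaring (build up from 4^1; each line after the first costs one multiplication):

4^1 = 4
4^2 = (4^1)^2 = 4^2 = 16
4^3 = 4 * 4^2 = 4 * 16 = 64
4^6 = (4^3)^2 = 64^2 = 4096

Result: 4096
Multiplications needed: 3 (3 lines after 4^1)

4^6 = 4096. Using exponentiation by squaring, this requires 3 multiplications. The key idea: if the exponent is even, square the half-power; if odd, multiply by the base once.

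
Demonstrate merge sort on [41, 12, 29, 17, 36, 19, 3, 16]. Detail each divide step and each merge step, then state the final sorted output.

Merge sort trace:

Split: [41, 12, 29, 17, 36, 19, 3, 16] -> [41, 12, 29, 17] and [36, 19, 3, 16]
  Split: [41, 12, 29, 17] -> [41, 12] and [29, 17]
    Split: [41, 12] -> [41] and [12]
    Merge: [41] + [12] -> [12, 41]
    Split: [29, 17] -> [29] and [17]
    Merge: [29] + [17] -> [17, 29]
  Merge: [12, 41] + [17, 29] -> [12, 17, 29, 41]
  Split: [36, 19, 3, 16] -> [36, 19] and [3, 16]
    Split: [36, 19] -> [36] and [19]
    Merge: [36] + [19] -> [19, 36]
    Split: [3, 16] -> [3] and [16]
    Merge: [3] + [16] -> [3, 16]
  Merge: [19, 36] + [3, 16] -> [3, 16, 19, 36]
Merge: [12, 17, 29, 41] + [3, 16, 19, 36] -> [3, 12, 16, 17, 19, 29, 36, 41]

Final sorted array: [3, 12, 16, 17, 19, 29, 36, 41]

The merge sort proceeds by recursively splitting the array and merging sorted halves.
After all merges, the sorted array is [3, 12, 16, 17, 19, 29, 36, 41].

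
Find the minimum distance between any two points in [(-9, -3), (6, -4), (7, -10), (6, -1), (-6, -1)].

Computing all pairwise distances among 5 points:

d((-9, -3), (6, -4)) = 15.0333
d((-9, -3), (7, -10)) = 17.4642
d((-9, -3), (6, -1)) = 15.1327
d((-9, -3), (-6, -1)) = 3.6056
d((6, -4), (7, -10)) = 6.0828
d((6, -4), (6, -1)) = 3.0 <-- minimum
d((6, -4), (-6, -1)) = 12.3693
d((7, -10), (6, -1)) = 9.0554
d((7, -10), (-6, -1)) = 15.8114
d((6, -1), (-6, -1)) = 12.0

Closest pair: (6, -4) and (6, -1) with distance 3.0

The closest pair is (6, -4) and (6, -1) with Euclidean distance 3.0. For 5 points, brute-force pairwise comparison is shown above. For large n, the divide-and-conquer algorithm (sort by x, recurse on halves, check the dividing strip) achieves O(n log n).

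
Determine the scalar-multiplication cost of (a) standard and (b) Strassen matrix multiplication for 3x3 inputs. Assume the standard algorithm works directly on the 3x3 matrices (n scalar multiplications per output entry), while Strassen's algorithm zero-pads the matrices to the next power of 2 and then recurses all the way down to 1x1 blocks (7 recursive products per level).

Matrix multiplication for 3x3 matrices:

Strassen's algorithm requires power-of-2 dimensions. Pad 3x3 to 4x4 (next power of 2).

Standard algorithm: 3^3 = 27 multiplications
Strassen's algorithm: 7^(log2(4)) = 7^2 = 49 multiplications
Difference: 27 - 49 = -22 (Strassen uses MORE here due to padding overhead — for small or just-over-power-of-2 n, padding can outweigh the per-level savings)

Standard: 27 multiplications (3^3). Strassen: 49 multiplications (7^2, after padding to 4x4). Strassen reduces 8 recursive multiplications to 7 at each level.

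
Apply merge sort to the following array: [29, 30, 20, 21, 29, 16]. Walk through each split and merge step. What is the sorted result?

Merge sort trace:

Split: [29, 30, 20, 21, 29, 16] -> [29, 30, 20] and [21, 29, 16]
  Split: [29, 30, 20] -> [29] and [30, 20]
    Split: [30, 20] -> [30] and [20]
    Merge: [30] + [20] -> [20, 30]
  Merge: [29] + [20, 30] -> [20, 29, 30]
  Split: [21, 29, 16] -> [21] and [29, 16]
    Split: [29, 16] -> [29] and [16]
    Merge: [29] + [16] -> [16, 29]
  Merge: [21] + [16, 29] -> [16, 21, 29]
Merge: [20, 29, 30] + [16, 21, 29] -> [16, 20, 21, 29, 29, 30]

Final sorted array: [16, 20, 21, 29, 29, 30]

The merge sort proceeds by recursively splitting the array and merging sorted halves.
After all merges, the sorted array is [16, 20, 21, 29, 29, 30].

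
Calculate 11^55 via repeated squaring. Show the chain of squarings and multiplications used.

Computing 11^55 by squaring (build up from 11^1; each line after the first costs one multiplication):

11^1 = 11
11^2 = (11^1)^2 = 11^2 = 121
11^3 = 11 * 11^2 = 11 * 121 = 1331
11^6 = (11^3)^2 = 1331^2 = 1771561
11^12 = (11^6)^2 = 1771561^2 = 3138428376721
11^13 = 11 * 11^12 = 11 * 3138428376721 = 34522712143931
11^26 = (11^13)^2 = 34522712143931^2 = 1191817653772720942460132761
11^27 = 11 * 11^26 = 11 * 1191817653772720942460132761 = 13109994191499930367061460371
11^54 = (11^27)^2 = 13109994191499930367061460371^2 = 171871947701161912897410416779483616222663749691203457641
11^55 = 11 * 11^54 = 11 * 171871947701161912897410416779483616222663749691203457641 = 1890591424712781041871514584574319778449301246603238034051

Result: 1890591424712781041871514584574319778449301246603238034051
Multiplications needed: 9 (9 lines after 11^1)

11^55 = 1890591424712781041871514584574319778449301246603238034051. Using exponentiation by squaring, this requires 9 multiplications. The key idea: if the exponent is even, square the half-power; if odd, multiply by the base once.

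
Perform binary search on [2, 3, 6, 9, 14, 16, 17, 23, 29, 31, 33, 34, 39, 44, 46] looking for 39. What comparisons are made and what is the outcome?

Binary search for 39 in [2, 3, 6, 9, 14, 16, 17, 23, 29, 31, 33, 34, 39, 44, 46]:

lo=0, hi=14, mid=7, arr[mid]=23 -> 23 < 39, search right half
lo=8, hi=14, mid=11, arr[mid]=34 -> 34 < 39, search right half
lo=12, hi=14, mid=13, arr[mid]=44 -> 44 > 39, search left half
lo=12, hi=12, mid=12, arr[mid]=39 -> Found target at index 12!

Binary search finds 39 at index 12 after 4 comparisons. The search repeatedly halves the search space by comparing with the middle element.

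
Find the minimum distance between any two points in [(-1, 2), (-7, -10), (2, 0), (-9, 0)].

Computing all pairwise distances among 4 points:

d((-1, 2), (-7, -10)) = 13.4164
d((-1, 2), (2, 0)) = 3.6056 <-- minimum
d((-1, 2), (-9, 0)) = 8.2462
d((-7, -10), (2, 0)) = 13.4536
d((-7, -10), (-9, 0)) = 10.198
d((2, 0), (-9, 0)) = 11.0

Closest pair: (-1, 2) and (2, 0) with distance 3.6056

The closest pair is (-1, 2) and (2, 0) with Euclidean distance 3.6056. For 4 points, brute-force pairwise comparison is shown above. For large n, the divide-and-conquer algorithm (sort by x, recurse on halves, check the dividing strip) achieves O(n log n).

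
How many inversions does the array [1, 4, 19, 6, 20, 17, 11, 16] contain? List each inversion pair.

Finding inversions in [1, 4, 19, 6, 20, 17, 11, 16]:

(2, 3): arr[2]=19 > arr[3]=6
(2, 5): arr[2]=19 > arr[5]=17
(2, 6): arr[2]=19 > arr[6]=11
(2, 7): arr[2]=19 > arr[7]=16
(4, 5): arr[4]=20 > arr[5]=17
(4, 6): arr[4]=20 > arr[6]=11
(4, 7): arr[4]=20 > arr[7]=16
(5, 6): arr[5]=17 > arr[6]=11
(5, 7): arr[5]=17 > arr[7]=16

Total inversions: 9

The array has 9 inversion(s): (2,3), (2,5), (2,6), (2,7), (4,5), (4,6), (4,7), (5,6), (5,7). Each pair (i,j) satisfies i < j and arr[i] > arr[j].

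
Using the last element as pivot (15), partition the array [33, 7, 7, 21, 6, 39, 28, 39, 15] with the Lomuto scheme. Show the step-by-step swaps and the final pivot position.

Lomuto partition with pivot = 15:

Initial array: [33, 7, 7, 21, 6, 39, 28, 39, 15]

arr[0]=33 > 15: no swap
arr[1]=7 <= 15: swap with position 0, array becomes [7, 33, 7, 21, 6, 39, 28, 39, 15]
arr[2]=7 <= 15: swap with position 1, array becomes [7, 7, 33, 21, 6, 39, 28, 39, 15]
arr[3]=21 > 15: no swap
arr[4]=6 <= 15: swap with position 2, array becomes [7, 7, 6, 21, 33, 39, 28, 39, 15]
arr[5]=39 > 15: no swap
arr[6]=28 > 15: no swap
arr[7]=39 > 15: no swap

Place pivot at position 3: [7, 7, 6, 15, 33, 39, 28, 39, 21]
Pivot position: 3

After partitioning with pivot 15, the array becomes [7, 7, 6, 15, 33, 39, 28, 39, 21]. The pivot is placed at index 3. All elements to the left of the pivot are <= 15, and all elements to the right are > 15.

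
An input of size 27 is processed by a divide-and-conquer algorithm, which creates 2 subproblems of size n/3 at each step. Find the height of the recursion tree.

For divide and conquer with division factor 3:

Problem sizes at each level:
Level 0: 27
Level 1: 9
Level 2: 3
Level 3: 1

The root is level 0 and the size-1 base case is level 3 (the tree spans levels 0 through 3, i.e. 4 levels counting the root), so the depth is the number of divisions: log_3(27) = 3

The recursion tree depth is log_3(27) = 3. At each level, the problem size is divided by 3, so it takes 3 divisions to reduce to a base case of size 1. The algorithm makes 2 recursive calls at each level.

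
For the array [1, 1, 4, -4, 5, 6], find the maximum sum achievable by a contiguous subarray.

Using Kadane's algorithm on [1, 1, 4, -4, 5, 6]:

Scanning through the array:
Position 1 (value 1): max_ending_here = 2, max_so_far = 2
Position 2 (value 4): max_ending_here = 6, max_so_far = 6
Position 3 (value -4): max_ending_here = 2, max_so_far = 6
Position 4 (value 5): max_ending_here = 7, max_so_far = 7
Position 5 (value 6): max_ending_here = 13, max_so_far = 13

Maximum subarray: [1, 1, 4, -4, 5, 6]
Maximum sum: 13

The maximum subarray is [1, 1, 4, -4, 5, 6] with sum 13. This subarray runs from index 0 to index 5.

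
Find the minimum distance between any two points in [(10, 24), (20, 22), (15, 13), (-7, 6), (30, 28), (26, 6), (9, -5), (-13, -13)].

Computing all pairwise distances among 8 points:

d((10, 24), (20, 22)) = 10.198 <-- minimum
d((10, 24), (15, 13)) = 12.083
d((10, 24), (-7, 6)) = 24.7588
d((10, 24), (30, 28)) = 20.3961
d((10, 24), (26, 6)) = 24.0832
d((10, 24), (9, -5)) = 29.0172
d((10, 24), (-13, -13)) = 43.566
d((20, 22), (15, 13)) = 10.2956
d((20, 22), (-7, 6)) = 31.3847
d((20, 22), (30, 28)) = 11.6619
d((20, 22), (26, 6)) = 17.088
d((20, 22), (9, -5)) = 29.1548
d((20, 22), (-13, -13)) = 48.1041
d((15, 13), (-7, 6)) = 23.0868
d((15, 13), (30, 28)) = 21.2132
d((15, 13), (26, 6)) = 13.0384
d((15, 13), (9, -5)) = 18.9737
d((15, 13), (-13, -13)) = 38.2099
d((-7, 6), (30, 28)) = 43.0465
d((-7, 6), (26, 6)) = 33.0
d((-7, 6), (9, -5)) = 19.4165
d((-7, 6), (-13, -13)) = 19.9249
d((30, 28), (26, 6)) = 22.3607
d((30, 28), (9, -5)) = 39.1152
d((30, 28), (-13, -13)) = 59.4138
d((26, 6), (9, -5)) = 20.2485
d((26, 6), (-13, -13)) = 43.382
d((9, -5), (-13, -13)) = 23.4094

Closest pair: (10, 24) and (20, 22) with distance 10.198

The closest pair is (10, 24) and (20, 22) with Euclidean distance 10.198. For 8 points, brute-force pairwise comparison is shown above. For large n, the divide-and-conquer algorithm (sort by x, recurse on halves, check the dividing strip) achieves O(n log n).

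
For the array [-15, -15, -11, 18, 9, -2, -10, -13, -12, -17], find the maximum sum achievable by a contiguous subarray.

Using Kadane's algorithm on [-15, -15, -11, 18, 9, -2, -10, -13, -12, -17]:

Scanning through the array:
Position 1 (value -15): max_ending_here = -15, max_so_far = -15
Position 2 (value -11): max_ending_here = -11, max_so_far = -11
Position 3 (value 18): max_ending_here = 18, max_so_far = 18
Position 4 (value 9): max_ending_here = 27, max_so_far = 27
Position 5 (value -2): max_ending_here = 25, max_so_far = 27
Position 6 (value -10): max_ending_here = 15, max_so_far = 27
Position 7 (value -13): max_ending_here = 2, max_so_far = 27
Position 8 (value -12): max_ending_here = -10, max_so_far = 27
Position 9 (value -17): max_ending_here = -17, max_so_far = 27

Maximum subarray: [18, 9]
Maximum sum: 27

The maximum subarray is [18, 9] with sum 27. This subarray runs from index 3 to index 4.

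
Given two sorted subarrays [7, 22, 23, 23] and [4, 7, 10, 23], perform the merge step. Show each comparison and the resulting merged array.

Merging process:

Compare 7 vs 4: take 4 from right. Merged: [4]
Compare 7 vs 7: take 7 from left. Merged: [4, 7]
Compare 22 vs 7: take 7 from right. Merged: [4, 7, 7]
Compare 22 vs 10: take 10 from right. Merged: [4, 7, 7, 10]
Compare 22 vs 23: take 22 from left. Merged: [4, 7, 7, 10, 22]
Compare 23 vs 23: take 23 from left. Merged: [4, 7, 7, 10, 22, 23]
Compare 23 vs 23: take 23 from left. Merged: [4, 7, 7, 10, 22, 23, 23]
Append remaining from right: [23]. Merged: [4, 7, 7, 10, 22, 23, 23, 23]

Final merged array: [4, 7, 7, 10, 22, 23, 23, 23]
Total comparisons: 7

The merged array is [4, 7, 7, 10, 22, 23, 23, 23], requiring 7 comparisons. The merge step runs in O(n) time where n is the total number of elements.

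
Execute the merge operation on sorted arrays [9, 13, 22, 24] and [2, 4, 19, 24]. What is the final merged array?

Merging process:

Compare 9 vs 2: take 2 from right. Merged: [2]
Compare 9 vs 4: take 4 from right. Merged: [2, 4]
Compare 9 vs 19: take 9 from left. Merged: [2, 4, 9]
Compare 13 vs 19: take 13 from left. Merged: [2, 4, 9, 13]
Compare 22 vs 19: take 19 from right. Merged: [2, 4, 9, 13, 19]
Compare 22 vs 24: take 22 from left. Merged: [2, 4, 9, 13, 19, 22]
Compare 24 vs 24: take 24 from left. Merged: [2, 4, 9, 13, 19, 22, 24]
Append remaining from right: [24]. Merged: [2, 4, 9, 13, 19, 22, 24, 24]

Final merged array: [2, 4, 9, 13, 19, 22, 24, 24]
Total comparisons: 7

The merged array is [2, 4, 9, 13, 19, 22, 24, 24], requiring 7 comparisons. The merge step runs in O(n) time where n is the total number of elements.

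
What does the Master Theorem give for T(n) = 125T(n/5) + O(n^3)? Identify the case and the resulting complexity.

Master Theorem for T(n) = 125T(n/5) + O(n^3):

a = 125, b = 5, c = 3
log_b(a) = log_5(125) = 3.0000

Case 2: c = 3 = log_5(125) = 3.0000
T(n) = O(n^3 log n) = O(n^3 log n)

For T(n) = 125T(n/5) + O(n^3): log_5(125) = 3.0000. This is Case 2 of the Master Theorem (c = log_b(a), equal work at all levels), giving O(n^3 log n).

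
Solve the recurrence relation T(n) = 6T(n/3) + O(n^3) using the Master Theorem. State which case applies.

Master Theorem for T(n) = 6T(n/3) + O(n^3):

a = 6, b = 3, c = 3
log_b(a) = log_3(6) = 1.6309

Case 3: c = 3 > log_3(6) = 1.6309
T(n) = O(n^3) = O(n^3)

For T(n) = 6T(n/3) + O(n^3): log_3(6) = 1.6309. This is Case 3 of the Master Theorem (c > log_b(a), work dominated by root), giving O(n^3).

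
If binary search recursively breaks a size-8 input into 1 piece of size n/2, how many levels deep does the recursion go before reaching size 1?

For divide and conquer with division factor 2:

Problem sizes at each level:
Level 0: 8
Level 1: 4
Level 2: 2
Level 3: 1

The root is level 0 and the size-1 base case is level 3 (the tree spans levels 0 through 3, i.e. 4 levels counting the root), so the depth is the number of divisions: log_2(8) = 3

The recursion tree depth is log_2(8) = 3. At each level, the problem size is divided by 2, so it takes 3 divisions to reduce to a base case of size 1. The algorithm makes 1 recursive call at each level.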